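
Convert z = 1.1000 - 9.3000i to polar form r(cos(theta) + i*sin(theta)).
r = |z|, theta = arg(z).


r = sqrt(1.21+86.49) = sqrt(87.7) = 9.3648
theta = atan2(-9.3, 1.1) = -83.2544 degrees

r = 9.3648, theta = -83.2544 degrees


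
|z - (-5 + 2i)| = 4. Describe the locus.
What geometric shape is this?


|z - z0| = r is a circle with center z0 and radius r.
Center = (-5, 2), radius = 4

Circle with center (-5, 2) and radius 4


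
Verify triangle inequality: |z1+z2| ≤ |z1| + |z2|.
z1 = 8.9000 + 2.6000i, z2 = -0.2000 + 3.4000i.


|z1| = sqrt(8.9^2 + 2.6^2) = sqrt(85.97) = 9.2720
|z2| = sqrt((-0.2)^2 + 3.4^2) = sqrt(11.6) = 3.4059
z1+z2 = 8.7000 + 6.0000i
|z1+z2| = sqrt(111.69) = 10.5683
|z1|+|z2| = 9.2720 + 3.4059 = 12.6779

|z1+z2| = 10.5683 ≤ |z1|+|z2| = 12.6779 (verified)


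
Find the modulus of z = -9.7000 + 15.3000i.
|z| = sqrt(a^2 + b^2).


|z| = sqrt((-9.7)^2 + 15.3^2) = sqrt(94.09 + 234.09) = sqrt(328.18) = 18.1157

|z| = 18.1157


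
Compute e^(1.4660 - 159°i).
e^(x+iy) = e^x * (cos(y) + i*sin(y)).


e^1.4660 = 4.3319
cos(-159°) = -0.93358
sin(-159°) = -0.35837
Real = 4.3319*(-0.93358) = -4.0442
Imag = 4.3319*(-0.35837) = -1.5524

-4.0442 - 1.5524i


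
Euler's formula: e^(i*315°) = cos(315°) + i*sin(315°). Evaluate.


cos(315°) = 0.7071
sin(315°) = -0.7071

e^(i*315°) = 0.7071 - 0.7071i


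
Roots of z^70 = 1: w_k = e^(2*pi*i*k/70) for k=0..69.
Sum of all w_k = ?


The sum of all 70th roots of unity is 0.
Geometric series: (1 - w^70)/(1 - w) = (1-1)/(1-w) = 0 since w^70 = 1, w ≠ 1.
Alternatively: coefficient of z^69 in z^70 - 1 is 0.

0


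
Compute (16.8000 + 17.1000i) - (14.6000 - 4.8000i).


Real: 16.8 - 14.6 = 2.2
Imag: 17.1 + 4.8 = 21.9

2.2000 + 21.9000i


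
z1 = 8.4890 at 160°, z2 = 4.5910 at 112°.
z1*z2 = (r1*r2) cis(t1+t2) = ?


r = 8.4890 * 4.5910 = 38.9730
theta = 160° + 112° = 272° = 272° (mod 360)

38.9730 cis(272°)


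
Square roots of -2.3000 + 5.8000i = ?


|z| = sqrt(5.29+33.64) = 6.2394
sqrt((|z|+a)/2) = sqrt((6.2394+(-2.3))/2) = sqrt(1.9697) = 1.4035
sqrt((|z|-a)/2) = sqrt((6.2394-(-2.3))/2) = sqrt(4.2697) = 2.0663

±(1.4035 + 2.0663i) i.e. 1.4035 + 2.0663i and -1.4035 - 2.0663i


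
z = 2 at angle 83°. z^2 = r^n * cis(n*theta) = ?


r^2 = 2^2 = 4
n*theta = 2*83° = 166° = 166° (mod 360)
a = 4*cos(166°) = -3.8812
b = 4*sin(166°) = 0.9677

4 cis(166°) = -3.8812 + 0.9677i


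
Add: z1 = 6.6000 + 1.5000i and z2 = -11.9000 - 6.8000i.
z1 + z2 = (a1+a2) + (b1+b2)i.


Real: 6.6 - 11.9 = -5.3
Imag: 1.5 - 6.8 = -5.3

-5.3000 - 5.3000i


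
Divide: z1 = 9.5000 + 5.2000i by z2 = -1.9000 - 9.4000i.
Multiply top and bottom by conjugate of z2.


Conjugate of z2 = -1.9000 + 9.4000i
Numerator: (9.5000 + 5.2000i)(-1.9000 + 9.4000i) = -66.9300 + 79.4200i
Denominator: (-1.9)^2 + (-9.4)^2 = 91.97
Result = (-66.9300 + 79.4200i)/91.97

-0.7277 + 0.8635i


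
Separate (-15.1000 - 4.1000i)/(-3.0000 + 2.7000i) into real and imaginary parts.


Multiply by conjugate: (-15.1000 - 4.1000i)(-3.0000 - 2.7000i) / ((-3)^2 + 2.7^2)
Numerator real = -15.1*(-3) - (4.1)*2.7 = 34.23
Numerator imag = -4.1*(-3) - (-15.1)*2.7 = 53.07
Denominator = 16.29
Re(z) = 34.23/16.29 = 2.1013
Im(z) = 53.07/16.29 = 3.2578

Re(z) = 2.1013, Im(z) = 3.2578


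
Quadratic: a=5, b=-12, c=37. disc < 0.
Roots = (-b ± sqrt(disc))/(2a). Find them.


disc = (-12)^2 - 4*5*37 = 144 - 740 = -596
sqrt(|disc|) = sqrt(596) = 24.4131
Real part = 12/(2*5) = 1.2000
Imag part = 24.4131/(2*5) = 2.4413

1.2000 ± 2.4413i


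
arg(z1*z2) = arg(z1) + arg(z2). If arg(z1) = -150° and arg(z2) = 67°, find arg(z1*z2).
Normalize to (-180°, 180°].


arg(z1*z2) = -150° + 67° = -83°
Normalized to (-180°, 180°]: -83°

-83°


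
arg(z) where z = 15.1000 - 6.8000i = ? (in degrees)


Re = 15.1, Im = -6.8
arg = atan2(-6.8, 15.1) = -24.2435 degrees

arg(z) = -24.2435 degrees


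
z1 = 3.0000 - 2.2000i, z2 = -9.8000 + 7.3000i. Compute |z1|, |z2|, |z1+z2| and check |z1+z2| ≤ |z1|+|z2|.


|z1| = sqrt(3^2 + (-2.2)^2) = sqrt(13.84) = 3.7202
|z2| = sqrt((-9.8)^2 + 7.3^2) = sqrt(149.33) = 12.2201
z1+z2 = -6.8000 + 5.1000i
|z1+z2| = sqrt(72.25) = 8.5000
|z1|+|z2| = 3.7202 + 12.2201 = 15.9403

|z1+z2| = 8.5000 ≤ |z1|+|z2| = 15.9403 (verified)


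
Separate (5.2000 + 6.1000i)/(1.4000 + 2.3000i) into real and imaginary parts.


Multiply by conjugate: (5.2000 + 6.1000i)(1.4000 - 2.3000i) / (1.4^2 + 2.3^2)
Numerator real = 5.2*1.4 + 6.1*2.3 = 21.31
Numerator imag = 6.1*1.4 - 5.2*2.3 = -3.42
Denominator = 7.25
Re(z) = 21.31/7.25 = 2.9393
Im(z) = -3.42/7.25 = -0.4717

Re(z) = 2.9393, Im(z) = -0.4717


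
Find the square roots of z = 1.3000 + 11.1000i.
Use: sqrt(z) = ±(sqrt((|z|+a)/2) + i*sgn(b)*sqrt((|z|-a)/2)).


|z| = sqrt(1.69+123.21) = 11.1759
sqrt((|z|+a)/2) = sqrt((11.1759+1.3)/2) = sqrt(6.2379) = 2.4976
sqrt((|z|-a)/2) = sqrt((11.1759-1.3)/2) = sqrt(4.9379) = 2.2221

±(2.4976 + 2.2221i) i.e. 2.4976 + 2.2221i and -2.4976 - 2.2221i


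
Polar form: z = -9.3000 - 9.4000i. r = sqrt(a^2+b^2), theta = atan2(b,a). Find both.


r = sqrt(86.49+88.36) = sqrt(174.85) = 13.2231
theta = atan2(-9.4, -9.3) = -134.6936 degrees

r = 13.2231, theta = -134.6936 degrees


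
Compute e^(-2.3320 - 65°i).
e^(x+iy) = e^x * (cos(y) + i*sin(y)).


e^-2.3320 = 0.0971
cos(-65°) = 0.4226
sin(-65°) = -0.9063
Real = 0.0971*0.4226 = 0.0410
Imag = 0.0971*(-0.9063) = -0.0880

0.0410 - 0.0880i


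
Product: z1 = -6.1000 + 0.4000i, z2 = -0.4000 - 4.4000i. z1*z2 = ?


Real = -6.1*(-0.4) - 0.4*(-4.4) = 2.44 - (-1.76) = 4.2
Imag = -6.1*(-4.4) - (0.4)*0.4 = 26.84 - (0.16) = 26.68

4.2000 + 26.6800i


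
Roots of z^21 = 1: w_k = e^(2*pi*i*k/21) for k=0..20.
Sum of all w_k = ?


The sum of all 21th roots of unity is 0.
Geometric series: (1 - w^21)/(1 - w) = (1-1)/(1-w) = 0 since w^21 = 1, w ≠ 1.
Alternatively: coefficient of z^20 in z^21 - 1 is 0.

0


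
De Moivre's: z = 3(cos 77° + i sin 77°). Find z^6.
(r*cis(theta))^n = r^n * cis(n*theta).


r^6 = 3^6 = 729
n*theta = 6*77° = 462° = 102° (mod 360)
a = 729*cos(102°) = -151.5676
b = 729*sin(102°) = 713.0696

729 cis(102°) = -151.5676 + 713.0696i


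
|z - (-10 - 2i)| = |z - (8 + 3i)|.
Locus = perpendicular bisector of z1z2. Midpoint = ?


Equal distances means the locus is the perpendicular bisector of z1 and z2.
Midpoint = ((-10+8)/2, (-2+3)/2) = (-1.0000, 0.5000)

Perpendicular bisector through (-1.0000, 0.5000)


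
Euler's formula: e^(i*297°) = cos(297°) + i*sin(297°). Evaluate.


cos(297°) = 0.4540
sin(297°) = -0.8910

e^(i*297°) = 0.4540 - 0.8910i


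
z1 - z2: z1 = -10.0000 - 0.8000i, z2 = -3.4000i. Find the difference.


Real: -10 - 0 = -10
Imag: -0.8 + 3.4 = 2.6

-10.0000 + 2.6000i


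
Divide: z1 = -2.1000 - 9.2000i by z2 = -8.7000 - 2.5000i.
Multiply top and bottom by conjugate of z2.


Conjugate of z2 = -8.7000 + 2.5000i
Numerator: (-2.1000 - 9.2000i)(-8.7000 + 2.5000i) = 41.2700 + 74.7900i
Denominator: (-8.7)^2 + (-2.5)^2 = 81.94
Result = (41.2700 + 74.7900i)/81.94

0.5037 + 0.9127i


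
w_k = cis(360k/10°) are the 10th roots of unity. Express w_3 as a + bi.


Angle = 360*3/10 = 108°
a = cos(108°) = -0.3090
b = sin(108°) = 0.9511

-0.3090 + 0.9511i


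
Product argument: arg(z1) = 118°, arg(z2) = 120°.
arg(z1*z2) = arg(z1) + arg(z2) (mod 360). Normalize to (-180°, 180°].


arg(z1*z2) = 118° + 120° = 238°
Normalized to (-180°, 180°]: -122°

-122°


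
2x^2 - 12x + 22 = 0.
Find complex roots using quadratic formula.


disc = (-12)^2 - 4*2*22 = 144 - 176 = -32
sqrt(|disc|) = sqrt(32) = 5.6569
Real part = 12/(2*2) = 3.0000
Imag part = 5.6569/(2*2) = 1.4142

3.0000 ± 1.4142i


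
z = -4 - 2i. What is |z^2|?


|z| = sqrt(16+4) = sqrt(20) = 4.4721
|z^2| = |z|^2 = (sqrt(20))^2 = 20

|z^2| = 20


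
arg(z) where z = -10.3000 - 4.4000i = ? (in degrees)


Re = -10.3, Im = -4.4
arg = atan2(-4.4, -10.3) = -156.8686 degrees

arg(z) = -156.8686 degrees


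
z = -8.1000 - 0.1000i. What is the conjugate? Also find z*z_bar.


z_bar = -8.1000 + 0.1000i
z*z_bar = (-8.1)^2 + (-0.1)^2 = 65.61 + 0.01 = 65.62

z_bar = -8.1000 + 0.1000i, z*z_bar = 65.62


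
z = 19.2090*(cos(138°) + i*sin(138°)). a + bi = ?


a = 19.2090*cos(138°) = 19.2090*(-0.743145) = -14.2751
b = 19.2090*sin(138°) = 19.2090*0.66913 = 12.8533

-14.2751 + 12.8533i


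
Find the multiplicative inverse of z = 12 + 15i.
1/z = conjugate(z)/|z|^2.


|z|^2 = 144+225 = 369
1/z = (12 - 15i)/369

1/z = 0.0325 - 0.0407i


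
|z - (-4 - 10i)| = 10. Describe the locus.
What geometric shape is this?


|z - z0| = r is a circle with center z0 and radius r.
Center = (-4, -10), radius = 10

Circle with center (-4, -10) and radius 10


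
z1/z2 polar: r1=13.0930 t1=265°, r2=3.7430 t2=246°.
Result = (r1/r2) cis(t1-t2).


r = 13.0930 / 3.7430 = 3.4980
theta = 265° - 246° = 19° = 19° (mod 360)

3.4980 cis(19°)


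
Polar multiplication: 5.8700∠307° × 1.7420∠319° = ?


r = 5.8700 * 1.7420 = 10.2255
theta = 307° + 319° = 626° = 266° (mod 360)

10.2255 cis(266°)


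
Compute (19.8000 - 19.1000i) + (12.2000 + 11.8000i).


Real: 19.8 + 12.2 = 32
Imag: -19.1 + 11.8 = -7.3

32.0000 - 7.3000i


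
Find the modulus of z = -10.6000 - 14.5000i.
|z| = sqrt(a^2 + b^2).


|z| = sqrt((-10.6)^2 + (-14.5)^2) = sqrt(112.36 + 210.25) = sqrt(322.61) = 17.9613

|z| = 17.9613


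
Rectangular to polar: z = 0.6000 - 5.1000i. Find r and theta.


r = sqrt(0.36+26.01) = sqrt(26.37) = 5.1352
theta = atan2(-5.1, 0.6) = -83.2902 degrees

r = 5.1352, theta = -83.2902 degrees


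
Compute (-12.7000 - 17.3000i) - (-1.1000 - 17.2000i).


Real: -12.7 + 1.1 = -11.6
Imag: -17.3 + 17.2 = -0.1

-11.6000 - 0.1000i


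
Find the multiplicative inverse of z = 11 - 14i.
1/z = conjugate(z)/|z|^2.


|z|^2 = 121+196 = 317
1/z = (11 + 14i)/317

1/z = 0.0347 + 0.0442i


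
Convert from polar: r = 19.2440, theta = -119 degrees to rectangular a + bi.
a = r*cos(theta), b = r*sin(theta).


a = 19.2440*cos(-119°) = 19.2440*(-0.48481) = -9.3297
b = 19.2440*sin(-119°) = 19.2440*(-0.87462) = -16.8312

-9.3297 - 16.8312i


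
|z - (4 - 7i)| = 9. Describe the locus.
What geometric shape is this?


|z - z0| = r is a circle with center z0 and radius r.
Center = (4, -7), radius = 9

Circle with center (4, -7) and radius 9


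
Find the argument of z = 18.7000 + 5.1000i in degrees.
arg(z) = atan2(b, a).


Re = 18.7, Im = 5.1
arg = atan2(5.1, 18.7) = 15.2551 degrees

arg(z) = 15.2551 degrees


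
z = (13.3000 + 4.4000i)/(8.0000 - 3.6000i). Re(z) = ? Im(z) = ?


Multiply by conjugate: (13.3000 + 4.4000i)(8.0000 + 3.6000i) / (8^2 + (-3.6)^2)
Numerator real = 13.3*8 + 4.4*(-3.6) = 90.56
Numerator imag = 4.4*8 - 13.3*(-3.6) = 83.08
Denominator = 76.96
Re(z) = 90.56/76.96 = 1.1767
Im(z) = 83.08/76.96 = 1.0795

Re(z) = 1.1767, Im(z) = 1.0795


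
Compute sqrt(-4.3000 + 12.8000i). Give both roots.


|z| = sqrt(18.49+163.84) = 13.5030
sqrt((|z|+a)/2) = sqrt((13.5030+(-4.3))/2) = sqrt(4.6015) = 2.1451
sqrt((|z|-a)/2) = sqrt((13.5030-(-4.3))/2) = sqrt(8.9015) = 2.9835

±(2.1451 + 2.9835i) i.e. 2.1451 + 2.9835i and -2.1451 - 2.9835i


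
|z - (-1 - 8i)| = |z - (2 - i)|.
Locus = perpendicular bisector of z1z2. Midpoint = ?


Equal distances means the locus is the perpendicular bisector of z1 and z2.
Midpoint = ((-1+2)/2, (-8+(-1))/2) = (0.5000, -4.5000)

Perpendicular bisector through (0.5000, -4.5000)


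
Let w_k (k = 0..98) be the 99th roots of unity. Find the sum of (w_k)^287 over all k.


The roots are w_k = w^k with w = e^(2*pi*i/99), and (w^k)^287 = (w^287)^k.
So S = 1 + u + u^2 + ... + u^(98) with u = w^287.
287 = 2*99 + 89, so 287 is not a multiple of 99: u = (w^99)^2 * w^89 = w^89 ≠ 1 (w is a primitive 99th root), while u^99 = (w^99)^287 = 1.
Geometric series: S = (1 - u^99)/(1 - u) = (1 - 1)/(1 - u) = 0

S = 0


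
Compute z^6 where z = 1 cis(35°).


r^6 = 1^6 = 1
n*theta = 6*35° = 210° = 210° (mod 360)
a = 1*cos(210°) = -0.8660
b = 1*sin(210°) = -0.5000

1 cis(210°) = -0.8660 - 0.5000i


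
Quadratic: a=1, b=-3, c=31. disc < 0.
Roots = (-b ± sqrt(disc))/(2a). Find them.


disc = (-3)^2 - 4*1*31 = 9 - 124 = -115
sqrt(|disc|) = sqrt(115) = 10.7238
Real part = 3/(2*1) = 1.5000
Imag part = 10.7238/(2*1) = 5.3619

1.5000 ± 5.3619i


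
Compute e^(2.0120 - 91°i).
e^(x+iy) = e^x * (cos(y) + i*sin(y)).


e^2.0120 = 7.47826
cos(-91°) = -0.01745
sin(-91°) = -0.99985
Real = 7.47826*(-0.01745) = -0.1305
Imag = 7.47826*(-0.99985) = -7.4771

-0.1305 - 7.4771i


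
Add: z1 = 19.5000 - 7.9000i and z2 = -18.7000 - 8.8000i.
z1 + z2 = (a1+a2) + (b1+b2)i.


Real: 19.5 - 18.7 = 0.8
Imag: -7.9 - 8.8 = -16.7

0.8000 - 16.7000i


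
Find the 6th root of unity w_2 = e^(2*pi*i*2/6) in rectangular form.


Angle = 360*2/6 = 120°
a = cos(120°) = -0.5000
b = sin(120°) = 0.8660

-0.5000 + 0.8660i


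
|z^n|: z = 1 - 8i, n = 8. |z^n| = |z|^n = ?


|z| = sqrt(1+64) = sqrt(65) = 8.0623
|z^8| = |z|^8 = (sqrt(65))^8 = 65^4 = 17850625

|z^8| = 17850625


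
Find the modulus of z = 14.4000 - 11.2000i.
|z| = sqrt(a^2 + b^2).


|z| = sqrt(14.4^2 + (-11.2)^2) = sqrt(207.36 + 125.44) = sqrt(332.8) = 18.2428

|z| = 18.2428


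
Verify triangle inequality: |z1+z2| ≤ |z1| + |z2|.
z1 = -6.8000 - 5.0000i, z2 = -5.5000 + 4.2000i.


|z1| = sqrt((-6.8)^2 + (-5)^2) = sqrt(71.24) = 8.4404
|z2| = sqrt((-5.5)^2 + 4.2^2) = sqrt(47.89) = 6.9203
z1+z2 = -12.3000 - 0.8000i
|z1+z2| = sqrt(151.93) = 12.3260
|z1|+|z2| = 8.4404 + 6.9203 = 15.3607

|z1+z2| = 12.3260 ≤ |z1|+|z2| = 15.3607 (verified)


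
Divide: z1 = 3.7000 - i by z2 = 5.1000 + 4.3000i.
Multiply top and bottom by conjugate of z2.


Conjugate of z2 = 5.1000 - 4.3000i
Numerator: (3.7000 - i)(5.1000 - 4.3000i) = 14.5700 - 21.0100i
Denominator: 5.1^2 + 4.3^2 = 44.5
Result = (14.5700 - 21.0100i)/44.5

0.3274 - 0.4721i


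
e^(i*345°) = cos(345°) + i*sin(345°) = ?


cos(345°) = 0.9659
sin(345°) = -0.2588

e^(i*345°) = 0.9659 - 0.2588i


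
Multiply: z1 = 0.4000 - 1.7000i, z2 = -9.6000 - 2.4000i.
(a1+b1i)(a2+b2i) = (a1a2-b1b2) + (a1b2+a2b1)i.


Real = 0.4*(-9.6) - (-1.7)*(-2.4) = -3.84 - 4.08 = -7.92
Imag = 0.4*(-2.4) - (9.6)*(-1.7) = -0.96 + 16.32 = 15.36

-7.9200 + 15.3600i


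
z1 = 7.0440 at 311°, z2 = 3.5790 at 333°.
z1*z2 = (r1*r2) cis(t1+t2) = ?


r = 7.0440 * 3.5790 = 25.2105
theta = 311° + 333° = 644° = 284° (mod 360)

25.2105 cis(284°)


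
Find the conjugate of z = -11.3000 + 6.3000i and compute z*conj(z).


z_bar = -11.3000 - 6.3000i
z*z_bar = (-11.3)^2 + 6.3^2 = 127.69 + 39.69 = 167.38

z_bar = -11.3000 - 6.3000i, z*z_bar = 167.38


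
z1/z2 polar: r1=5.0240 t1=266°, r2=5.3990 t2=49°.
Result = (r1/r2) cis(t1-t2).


r = 5.0240 / 5.3990 = 0.9305
theta = 266° - 49° = 217° = 217° (mod 360)

0.9305 cis(217°)


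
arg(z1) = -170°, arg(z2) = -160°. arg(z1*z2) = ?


arg(z1*z2) = -170° - 160° = -330°
Normalized to (-180°, 180°]: 30°

30°


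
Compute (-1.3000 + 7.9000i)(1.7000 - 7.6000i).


Real = -1.3*1.7 - 7.9*(-7.6) = -2.21 - (-60.04) = 57.83
Imag = -1.3*(-7.6) + 1.7*7.9 = 9.88 + 13.43 = 23.31

57.8300 + 23.3100i


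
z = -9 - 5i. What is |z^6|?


|z| = sqrt(81+25) = sqrt(106) = 10.2956
|z^6| = |z|^6 = (sqrt(106))^6 = 106^3 = 1191016

|z^6| = 1191016


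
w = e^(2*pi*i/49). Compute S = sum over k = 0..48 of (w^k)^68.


The roots are w_k = w^k with w = e^(2*pi*i/49), and (w^k)^68 = (w^68)^k.
So S = 1 + u + u^2 + ... + u^(48) with u = w^68.
68 = 1*49 + 19, so 68 is not a multiple of 49: u = (w^49)^1 * w^19 = w^19 ≠ 1 (w is a primitive 49th root), while u^49 = (w^49)^68 = 1.
Geometric series: S = (1 - u^49)/(1 - u) = (1 - 1)/(1 - u) = 0

S = 0


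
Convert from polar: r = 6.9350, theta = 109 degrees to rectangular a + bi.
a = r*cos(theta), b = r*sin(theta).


a = 6.9350*cos(109°) = 6.9350*(-0.32557) = -2.2578
b = 6.9350*sin(109°) = 6.9350*0.94552 = 6.5572

-2.2578 + 6.5572i


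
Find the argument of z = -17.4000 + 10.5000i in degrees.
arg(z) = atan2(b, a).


Re = -17.4, Im = 10.5
arg = atan2(10.5, -17.4) = 148.8912 degrees

arg(z) = 148.8912 degrees


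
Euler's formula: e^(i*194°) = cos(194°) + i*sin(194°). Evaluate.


cos(194°) = -0.9703
sin(194°) = -0.2419

e^(i*194°) = -0.9703 - 0.2419i


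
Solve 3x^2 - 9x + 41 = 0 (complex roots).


disc = (-9)^2 - 4*3*41 = 81 - 492 = -411
sqrt(|disc|) = sqrt(411) = 20.2731
Real part = 9/(2*3) = 1.5000
Imag part = 20.2731/(2*3) = 3.3789

1.5000 ± 3.3789i


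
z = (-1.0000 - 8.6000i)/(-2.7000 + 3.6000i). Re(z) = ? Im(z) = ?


Multiply by conjugate: (-1.0000 - 8.6000i)(-2.7000 - 3.6000i) / ((-2.7)^2 + 3.6^2)
Numerator real = -1*(-2.7) - (8.6)*3.6 = -28.26
Numerator imag = -8.6*(-2.7) - (-1)*3.6 = 26.82
Denominator = 20.25
Re(z) = -28.26/20.25 = -1.3956
Im(z) = 26.82/20.25 = 1.3244

Re(z) = -1.3956, Im(z) = 1.3244


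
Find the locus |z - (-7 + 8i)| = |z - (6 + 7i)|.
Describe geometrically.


Equal distances means the locus is the perpendicular bisector of z1 and z2.
Midpoint = ((-7+6)/2, (8+7)/2) = (-0.5000, 7.5000)

Perpendicular bisector through (-0.5000, 7.5000)


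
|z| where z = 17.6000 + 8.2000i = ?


|z| = sqrt(17.6^2 + 8.2^2) = sqrt(309.76 + 67.24) = sqrt(377) = 19.4165

|z| = 19.4165


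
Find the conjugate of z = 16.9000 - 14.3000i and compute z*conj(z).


z_bar = 16.9000 + 14.3000i
z*z_bar = 16.9^2 + (-14.3)^2 = 285.61 + 204.49 = 490.1

z_bar = 16.9000 + 14.3000i, z*z_bar = 490.1


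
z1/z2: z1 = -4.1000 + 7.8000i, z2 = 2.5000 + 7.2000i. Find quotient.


Conjugate of z2 = 2.5000 - 7.2000i
Numerator: (-4.1000 + 7.8000i)(2.5000 - 7.2000i) = 45.9100 + 49.0200i
Denominator: 2.5^2 + 7.2^2 = 58.09
Result = (45.9100 + 49.0200i)/58.09

0.7903 + 0.8439i


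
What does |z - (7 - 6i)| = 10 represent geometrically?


|z - z0| = r is a circle with center z0 and radius r.
Center = (7, -6), radius = 10

Circle with center (7, -6) and radius 10


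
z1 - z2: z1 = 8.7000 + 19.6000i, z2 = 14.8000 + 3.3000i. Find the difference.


Real: 8.7 - 14.8 = -6.1
Imag: 19.6 - 3.3 = 16.3

-6.1000 + 16.3000i


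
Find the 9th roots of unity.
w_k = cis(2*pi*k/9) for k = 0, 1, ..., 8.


The 9th roots of unity are cis(360k/9°) for k=0..8
Angle step = 360/9 = 40°
Primitive root: cis(40°)
Primitive root = 0.7660 + 0.6428i

9 roots at angles: 0°, 40°, 80°, 120°, 160°, 200°, 240°, 280°, 320°


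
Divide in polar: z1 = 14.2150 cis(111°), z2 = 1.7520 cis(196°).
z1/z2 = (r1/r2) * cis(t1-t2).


r = 14.2150 / 1.7520 = 8.1136
theta = 111° - 196° = -85° = 275° (mod 360)

8.1136 cis(275°)


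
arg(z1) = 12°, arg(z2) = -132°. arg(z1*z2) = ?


arg(z1*z2) = 12° - 132° = -120°
Normalized to (-180°, 180°]: -120°

-120°


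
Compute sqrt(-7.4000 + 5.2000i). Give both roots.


|z| = sqrt(54.76+27.04) = 9.0443
sqrt((|z|+a)/2) = sqrt((9.0443+(-7.4))/2) = sqrt(0.8222) = 0.9067
sqrt((|z|-a)/2) = sqrt((9.0443-(-7.4))/2) = sqrt(8.2222) = 2.8674

±(0.9067 + 2.8674i) i.e. 0.9067 + 2.8674i and -0.9067 - 2.8674i


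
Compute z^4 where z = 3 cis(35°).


r^4 = 3^4 = 81
n*theta = 4*35° = 140° = 140° (mod 360)
a = 81*cos(140°) = -62.0496
b = 81*sin(140°) = 52.0658

81 cis(140°) = -62.0496 + 52.0658i


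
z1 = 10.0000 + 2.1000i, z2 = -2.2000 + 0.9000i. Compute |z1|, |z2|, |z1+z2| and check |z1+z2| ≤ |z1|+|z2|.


|z1| = sqrt(10^2 + 2.1^2) = sqrt(104.41) = 10.2181
|z2| = sqrt((-2.2)^2 + 0.9^2) = sqrt(5.65) = 2.3770
z1+z2 = 7.8000 + 3.0000i
|z1+z2| = sqrt(69.84) = 8.3570
|z1|+|z2| = 10.2181 + 2.3770 = 12.5951

|z1+z2| = 8.3570 ≤ |z1|+|z2| = 12.5951 (verified)


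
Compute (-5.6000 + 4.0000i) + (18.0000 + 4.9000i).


Real: -5.6 + 18 = 12.4
Imag: 4 + 4.9 = 8.9

12.4000 + 8.9000i


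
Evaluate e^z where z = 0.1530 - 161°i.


e^0.1530 = 1.1653
cos(-161°) = -0.9455
sin(-161°) = -0.3256
Real = 1.1653*(-0.9455) = -1.1018
Imag = 1.1653*(-0.3256) = -0.3794

-1.1018 - 0.3794i


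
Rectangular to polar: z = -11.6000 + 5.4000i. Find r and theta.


r = sqrt(134.56+29.16) = sqrt(163.72) = 12.7953
theta = atan2(5.4, -11.6) = 155.0372 degrees

r = 12.7953, theta = 155.0372 degrees


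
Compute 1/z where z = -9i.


|z|^2 = 0+81 = 81
1/z = (0 + 9i)/81

1/z = 0 + 0.1111i


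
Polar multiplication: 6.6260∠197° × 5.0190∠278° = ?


r = 6.6260 * 5.0190 = 33.2559
theta = 197° + 278° = 475° = 115° (mod 360)

33.2559 cis(115°)


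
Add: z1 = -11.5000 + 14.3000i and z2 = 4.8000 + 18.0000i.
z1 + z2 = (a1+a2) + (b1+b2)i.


Real: -11.5 + 4.8 = -6.7
Imag: 14.3 + 18 = 32.3

-6.7000 + 32.3000i


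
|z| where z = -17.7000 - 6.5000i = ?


|z| = sqrt((-17.7)^2 + (-6.5)^2) = sqrt(313.29 + 42.25) = sqrt(355.54) = 18.8558

|z| = 18.8558


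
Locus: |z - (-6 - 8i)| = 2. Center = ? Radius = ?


|z - z0| = r is a circle with center z0 and radius r.
Center = (-6, -8), radius = 2

Circle with center (-6, -8) and radius 2


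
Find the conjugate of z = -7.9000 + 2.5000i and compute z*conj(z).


z_bar = -7.9000 - 2.5000i
z*z_bar = (-7.9)^2 + 2.5^2 = 62.41 + 6.25 = 68.66

z_bar = -7.9000 - 2.5000i, z*z_bar = 68.66


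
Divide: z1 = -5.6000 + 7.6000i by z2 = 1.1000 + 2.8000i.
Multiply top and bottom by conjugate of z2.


Conjugate of z2 = 1.1000 - 2.8000i
Numerator: (-5.6000 + 7.6000i)(1.1000 - 2.8000i) = 15.1200 + 24.0400i
Denominator: 1.1^2 + 2.8^2 = 9.05
Result = (15.1200 + 24.0400i)/9.05

1.6707 + 2.6564i


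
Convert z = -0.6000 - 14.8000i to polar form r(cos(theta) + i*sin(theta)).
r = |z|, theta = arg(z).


r = sqrt(0.36+219.04) = sqrt(219.4) = 14.8122
theta = atan2(-14.8, -0.6) = -92.3215 degrees

r = 14.8122, theta = -92.3215 degrees


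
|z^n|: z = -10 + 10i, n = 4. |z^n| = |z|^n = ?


|z| = sqrt(100+100) = sqrt(200) = 14.1421
|z^4| = |z|^4 = (sqrt(200))^4 = 200^2 = 40000

|z^4| = 40000


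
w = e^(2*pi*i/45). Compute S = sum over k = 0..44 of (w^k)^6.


The roots are w_k = w^k with w = e^(2*pi*i/45), and (w^k)^6 = (w^6)^k.
So S = 1 + u + u^2 + ... + u^(44) with u = w^6.
6 = 0*45 + 6, so 6 is not a multiple of 45: u = w^6 ≠ 1 (w is a primitive 45th root), while u^45 = (w^45)^6 = 1.
Geometric series: S = (1 - u^45)/(1 - u) = (1 - 1)/(1 - u) = 0

S = 0


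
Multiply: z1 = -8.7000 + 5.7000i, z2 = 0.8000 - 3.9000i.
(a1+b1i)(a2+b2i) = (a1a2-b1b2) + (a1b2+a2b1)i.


Real = -8.7*0.8 - 5.7*(-3.9) = -6.96 - (-22.23) = 15.27
Imag = -8.7*(-3.9) + 0.8*5.7 = 33.93 + 4.56 = 38.49

15.2700 + 38.4900i


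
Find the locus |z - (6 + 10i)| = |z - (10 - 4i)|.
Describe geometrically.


Equal distances means the locus is the perpendicular bisector of z1 and z2.
Midpoint = ((6+10)/2, (10+(-4))/2) = (8.0000, 3.0000)

Perpendicular bisector through (8.0000, 3.0000)


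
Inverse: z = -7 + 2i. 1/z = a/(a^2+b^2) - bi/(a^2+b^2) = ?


|z|^2 = 49+4 = 53
1/z = (-7 - 2i)/53

1/z = -0.1321 - 0.0377i


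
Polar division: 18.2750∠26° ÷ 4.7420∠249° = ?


r = 18.2750 / 4.7420 = 3.8539
theta = 26° - 249° = -223° = 137° (mod 360)

3.8539 cis(137°)


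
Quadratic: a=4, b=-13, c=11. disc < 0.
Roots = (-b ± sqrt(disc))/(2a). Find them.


disc = (-13)^2 - 4*4*11 = 169 - 176 = -7
sqrt(|disc|) = sqrt(7) = 2.6458
Real part = 13/(2*4) = 1.6250
Imag part = 2.6458/(2*4) = 0.3307

1.6250 ± 0.3307i


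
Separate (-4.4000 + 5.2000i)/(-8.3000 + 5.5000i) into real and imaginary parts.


Multiply by conjugate: (-4.4000 + 5.2000i)(-8.3000 - 5.5000i) / ((-8.3)^2 + 5.5^2)
Numerator real = -4.4*(-8.3) + 5.2*5.5 = 65.12
Numerator imag = 5.2*(-8.3) - (-4.4)*5.5 = -18.96
Denominator = 99.14
Re(z) = 65.12/99.14 = 0.6568
Im(z) = -18.96/99.14 = -0.1912

Re(z) = 0.6568, Im(z) = -0.1912


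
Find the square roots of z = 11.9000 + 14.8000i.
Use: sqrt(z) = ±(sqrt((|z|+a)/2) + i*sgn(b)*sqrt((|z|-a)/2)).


|z| = sqrt(141.61+219.04) = 18.9908
sqrt((|z|+a)/2) = sqrt((18.9908+11.9)/2) = sqrt(15.4454) = 3.9301
sqrt((|z|-a)/2) = sqrt((18.9908-11.9)/2) = sqrt(3.5454) = 1.8829

±(3.9301 + 1.8829i) i.e. 3.9301 + 1.8829i and -3.9301 - 1.8829i


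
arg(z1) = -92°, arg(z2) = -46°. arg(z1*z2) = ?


arg(z1*z2) = -92° - 46° = -138°
Normalized to (-180°, 180°]: -138°

-138°


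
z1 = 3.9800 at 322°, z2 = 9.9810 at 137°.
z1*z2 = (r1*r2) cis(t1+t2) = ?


r = 3.9800 * 9.9810 = 39.7244
theta = 322° + 137° = 459° = 99° (mod 360)

39.7244 cis(99°)


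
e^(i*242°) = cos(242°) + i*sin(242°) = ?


cos(242°) = -0.4695
sin(242°) = -0.8829

e^(i*242°) = -0.4695 - 0.8829i


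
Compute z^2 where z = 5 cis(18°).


r^2 = 5^2 = 25
n*theta = 2*18° = 36° = 36° (mod 360)
a = 25*cos(36°) = 20.2254
b = 25*sin(36°) = 14.6946

25 cis(36°) = 20.2254 + 14.6946i


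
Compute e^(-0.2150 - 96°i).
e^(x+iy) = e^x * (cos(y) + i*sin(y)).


e^-0.2150 = 0.8065
cos(-96°) = -0.1045
sin(-96°) = -0.9945
Real = 0.8065*(-0.1045) = -0.0843
Imag = 0.8065*(-0.9945) = -0.8021

-0.0843 - 0.8021i


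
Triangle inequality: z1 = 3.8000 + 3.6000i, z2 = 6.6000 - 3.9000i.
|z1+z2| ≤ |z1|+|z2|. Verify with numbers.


|z1| = sqrt(3.8^2 + 3.6^2) = sqrt(27.4) = 5.2345
|z2| = sqrt(6.6^2 + (-3.9)^2) = sqrt(58.77) = 7.6662
z1+z2 = 10.4000 - 0.3000i
|z1+z2| = sqrt(108.25) = 10.4043
|z1|+|z2| = 5.2345 + 7.6662 = 12.9007

|z1+z2| = 10.4043 ≤ |z1|+|z2| = 12.9007 (verified)


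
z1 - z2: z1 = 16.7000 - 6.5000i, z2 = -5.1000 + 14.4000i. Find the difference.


Real: 16.7 + 5.1 = 21.8
Imag: -6.5 - 14.4 = -20.9

21.8000 - 20.9000i


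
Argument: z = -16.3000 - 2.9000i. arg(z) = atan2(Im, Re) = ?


Re = -16.3, Im = -2.9
arg = atan2(-2.9, -16.3) = -169.9118 degrees

arg(z) = -169.9118 degrees


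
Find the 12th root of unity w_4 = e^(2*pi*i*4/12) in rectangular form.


Angle = 360*4/12 = 120°
a = cos(120°) = -0.5000
b = sin(120°) = 0.8660

-0.5000 + 0.8660i


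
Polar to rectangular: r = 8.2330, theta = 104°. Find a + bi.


a = 8.2330*cos(104°) = 8.2330*(-0.24192) = -1.9917
b = 8.2330*sin(104°) = 8.2330*0.970296 = 7.9884

-1.9917 + 7.9884i


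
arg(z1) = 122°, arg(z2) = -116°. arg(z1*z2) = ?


arg(z1*z2) = 122° - 116° = 6°
Normalized to (-180°, 180°]: 6°

6°


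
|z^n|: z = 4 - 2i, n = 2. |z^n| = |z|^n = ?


|z| = sqrt(16+4) = sqrt(20) = 4.4721
|z^2| = |z|^2 = (sqrt(20))^2 = 20

|z^2| = 20


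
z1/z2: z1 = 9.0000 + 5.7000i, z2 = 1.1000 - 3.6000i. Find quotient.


Conjugate of z2 = 1.1000 + 3.6000i
Numerator: (9.0000 + 5.7000i)(1.1000 + 3.6000i) = -10.6200 + 38.6700i
Denominator: 1.1^2 + (-3.6)^2 = 14.17
Result = (-10.6200 + 38.6700i)/14.17

-0.7495 + 2.7290i


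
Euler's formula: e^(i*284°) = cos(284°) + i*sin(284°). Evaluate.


cos(284°) = 0.2419
sin(284°) = -0.9703

e^(i*284°) = 0.2419 - 0.9703i


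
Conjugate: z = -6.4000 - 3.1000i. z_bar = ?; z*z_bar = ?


z_bar = -6.4000 + 3.1000i
z*z_bar = (-6.4)^2 + (-3.1)^2 = 40.96 + 9.61 = 50.57

z_bar = -6.4000 + 3.1000i, z*z_bar = 50.57


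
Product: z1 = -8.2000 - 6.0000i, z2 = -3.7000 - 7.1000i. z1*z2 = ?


Real = -8.2*(-3.7) - (-6)*(-7.1) = 30.34 - 42.6 = -12.26
Imag = -8.2*(-7.1) - (3.7)*(-6) = 58.22 + 22.2 = 80.42

-12.2600 + 80.4200i


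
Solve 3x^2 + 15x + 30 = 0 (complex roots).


disc = 15^2 - 4*3*30 = 225 - 360 = -135
sqrt(|disc|) = sqrt(135) = 11.6190
Real part = -15/(2*3) = -2.5000
Imag part = 11.6190/(2*3) = 1.9365

-2.5000 ± 1.9365i


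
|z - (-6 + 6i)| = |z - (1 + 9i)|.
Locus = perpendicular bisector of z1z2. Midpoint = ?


Equal distances means the locus is the perpendicular bisector of z1 and z2.
Midpoint = ((-6+1)/2, (6+9)/2) = (-2.5000, 7.5000)

Perpendicular bisector through (-2.5000, 7.5000)


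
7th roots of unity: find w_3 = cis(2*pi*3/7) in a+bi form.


Angle = 360*3/7 = 154.2857°
a = cos(154.2857°) = -0.9010
b = sin(154.2857°) = 0.4339

-0.9010 + 0.4339i


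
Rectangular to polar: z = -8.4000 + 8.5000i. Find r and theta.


r = sqrt(70.56+72.25) = sqrt(142.81) = 11.9503
theta = atan2(8.5, -8.4) = 134.6610 degrees

r = 11.9503, theta = 134.6610 degrees


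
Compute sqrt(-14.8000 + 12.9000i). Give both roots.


|z| = sqrt(219.04+166.41) = 19.6329
sqrt((|z|+a)/2) = sqrt((19.6329+(-14.8))/2) = sqrt(2.4164) = 1.5545
sqrt((|z|-a)/2) = sqrt((19.6329-(-14.8))/2) = sqrt(17.2164) = 4.1493

±(1.5545 + 4.1493i) i.e. 1.5545 + 4.1493i and -1.5545 - 4.1493i


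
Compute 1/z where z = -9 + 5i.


|z|^2 = 81+25 = 106
1/z = (-9 - 5i)/106

1/z = -0.0849 - 0.0472i


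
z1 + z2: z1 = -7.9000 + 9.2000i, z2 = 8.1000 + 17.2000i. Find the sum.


Real: -7.9 + 8.1 = 0.2
Imag: 9.2 + 17.2 = 26.4

0.2000 + 26.4000i


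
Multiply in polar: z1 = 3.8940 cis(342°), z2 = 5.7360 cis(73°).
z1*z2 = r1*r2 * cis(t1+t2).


r = 3.8940 * 5.7360 = 22.3360
theta = 342° + 73° = 415° = 55° (mod 360)

22.3360 cis(55°)


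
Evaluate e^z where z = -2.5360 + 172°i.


e^-2.5360 = 0.0792
cos(172°) = -0.9903
sin(172°) = 0.1392
Real = 0.0792*(-0.9903) = -0.0784
Imag = 0.0792*0.1392 = 0.0110

-0.0784 + 0.0110i


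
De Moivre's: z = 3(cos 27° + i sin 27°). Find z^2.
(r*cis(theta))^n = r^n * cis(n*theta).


r^2 = 3^2 = 9
n*theta = 2*27° = 54° = 54° (mod 360)
a = 9*cos(54°) = 5.2901
b = 9*sin(54°) = 7.2812

9 cis(54°) = 5.2901 + 7.2812i


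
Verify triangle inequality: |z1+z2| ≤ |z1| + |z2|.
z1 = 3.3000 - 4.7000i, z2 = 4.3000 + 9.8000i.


|z1| = sqrt(3.3^2 + (-4.7)^2) = sqrt(32.98) = 5.7428
|z2| = sqrt(4.3^2 + 9.8^2) = sqrt(114.53) = 10.7019
z1+z2 = 7.6000 + 5.1000i
|z1+z2| = sqrt(83.77) = 9.1526
|z1|+|z2| = 5.7428 + 10.7019 = 16.4447

|z1+z2| = 9.1526 ≤ |z1|+|z2| = 16.4447 (verified)


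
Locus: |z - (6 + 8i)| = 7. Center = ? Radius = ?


|z - z0| = r is a circle with center z0 and radius r.
Center = (6, 8), radius = 7

Circle with center (6, 8) and radius 7


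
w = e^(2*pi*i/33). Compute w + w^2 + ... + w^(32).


With w = e^(2*pi*i/33), all 33 of the 33th roots of unity w^0 = 1, w, ..., w^(32) sum to 0: 1 + w + ... + w^(32) = (1 - w^33)/(1 - w) = 0 since w^33 = 1, w ≠ 1.
Removing the root 1: w + w^2 + ... + w^(32) = 0 - 1 = -1

Sum = -1


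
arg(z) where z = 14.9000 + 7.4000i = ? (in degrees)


Re = 14.9, Im = 7.4
arg = atan2(7.4, 14.9) = 26.4110 degrees

arg(z) = 26.4110 degrees


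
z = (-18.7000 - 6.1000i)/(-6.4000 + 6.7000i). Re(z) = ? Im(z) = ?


Multiply by conjugate: (-18.7000 - 6.1000i)(-6.4000 - 6.7000i) / ((-6.4)^2 + 6.7^2)
Numerator real = -18.7*(-6.4) - (6.1)*6.7 = 78.81
Numerator imag = -6.1*(-6.4) - (-18.7)*6.7 = 164.33
Denominator = 85.85
Re(z) = 78.81/85.85 = 0.9180
Im(z) = 164.33/85.85 = 1.9142

Re(z) = 0.9180, Im(z) = 1.9142


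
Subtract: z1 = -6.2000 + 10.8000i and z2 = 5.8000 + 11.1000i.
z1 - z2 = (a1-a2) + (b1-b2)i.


Real: -6.2 - 5.8 = -12
Imag: 10.8 - 11.1 = -0.3

-12.0000 - 0.3000i


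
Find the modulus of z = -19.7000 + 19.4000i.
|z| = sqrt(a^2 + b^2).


|z| = sqrt((-19.7)^2 + 19.4^2) = sqrt(388.09 + 376.36) = sqrt(764.45) = 27.6487

|z| = 27.6487


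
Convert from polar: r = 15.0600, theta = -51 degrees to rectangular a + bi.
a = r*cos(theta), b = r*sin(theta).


a = 15.0600*cos(-51°) = 15.0600*0.62932 = 9.4776
b = 15.0600*sin(-51°) = 15.0600*(-0.777146) = -11.7038

9.4776 - 11.7038i


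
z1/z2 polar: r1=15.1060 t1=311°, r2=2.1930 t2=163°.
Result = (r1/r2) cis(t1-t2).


r = 15.1060 / 2.1930 = 6.8883
theta = 311° - 163° = 148° = 148° (mod 360)

6.8883 cis(148°)


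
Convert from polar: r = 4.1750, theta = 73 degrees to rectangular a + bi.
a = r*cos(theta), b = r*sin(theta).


a = 4.1750*cos(73°) = 4.1750*0.292372 = 1.2207
b = 4.1750*sin(73°) = 4.1750*0.9563 = 3.9926

1.2207 + 3.9926i


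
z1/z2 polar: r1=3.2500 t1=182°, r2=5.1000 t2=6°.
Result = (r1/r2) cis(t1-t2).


r = 3.2500 / 5.1000 = 0.6373
theta = 182° - 6° = 176° = 176° (mod 360)

0.6373 cis(176°)


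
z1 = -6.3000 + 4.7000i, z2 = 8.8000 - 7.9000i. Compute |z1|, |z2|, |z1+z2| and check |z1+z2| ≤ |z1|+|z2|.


|z1| = sqrt((-6.3)^2 + 4.7^2) = sqrt(61.78) = 7.8600
|z2| = sqrt(8.8^2 + (-7.9)^2) = sqrt(139.85) = 11.8258
z1+z2 = 2.5000 - 3.2000i
|z1+z2| = sqrt(16.49) = 4.0608
|z1|+|z2| = 7.8600 + 11.8258 = 19.6858

|z1+z2| = 4.0608 ≤ |z1|+|z2| = 19.6858 (verified)


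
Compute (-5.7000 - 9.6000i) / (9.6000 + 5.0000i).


Conjugate of z2 = 9.6000 - 5.0000i
Numerator: (-5.7000 - 9.6000i)(9.6000 - 5.0000i) = -102.7200 - 63.6600i
Denominator: 9.6^2 + 5^2 = 117.16
Result = (-102.7200 - 63.6600i)/117.16

-0.8767 - 0.5434i


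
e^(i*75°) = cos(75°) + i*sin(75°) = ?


cos(75°) = 0.2588
sin(75°) = 0.9659

e^(i*75°) = 0.2588 + 0.9659i


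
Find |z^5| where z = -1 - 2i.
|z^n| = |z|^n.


|z| = sqrt(1+4) = sqrt(5) = 2.2361
|z^5| = |z|^5 = (sqrt(5))^5 = 5^2 * sqrt(5) = 25*sqrt(5)

|z^5| = 25*sqrt(5) ≈ 55.9017


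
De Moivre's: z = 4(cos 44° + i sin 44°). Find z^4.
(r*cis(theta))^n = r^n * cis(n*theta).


r^4 = 4^4 = 256
n*theta = 4*44° = 176° = 176° (mod 360)
a = 256*cos(176°) = -255.3764
b = 256*sin(176°) = 17.8577

256 cis(176°) = -255.3764 + 17.8577i


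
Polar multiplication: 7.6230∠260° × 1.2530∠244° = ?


r = 7.6230 * 1.2530 = 9.5516
theta = 260° + 244° = 504° = 144° (mod 360)

9.5516 cis(144°)


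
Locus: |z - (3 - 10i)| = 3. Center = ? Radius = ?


|z - z0| = r is a circle with center z0 and radius r.
Center = (3, -10), radius = 3

Circle with center (3, -10) and radius 3


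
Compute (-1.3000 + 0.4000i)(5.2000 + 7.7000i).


Real = -1.3*5.2 - 0.4*7.7 = -6.76 - 3.08 = -9.84
Imag = -1.3*7.7 + 5.2*0.4 = -10.01 + 2.08 = -7.93

-9.8400 - 7.9300i


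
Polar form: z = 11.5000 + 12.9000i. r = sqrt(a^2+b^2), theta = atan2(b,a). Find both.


r = sqrt(132.25+166.41) = sqrt(298.66) = 17.2818
theta = atan2(12.9, 11.5) = 48.2839 degrees

r = 17.2818, theta = 48.2839 degrees


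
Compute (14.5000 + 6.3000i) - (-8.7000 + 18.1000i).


Real: 14.5 + 8.7 = 23.2
Imag: 6.3 - 18.1 = -11.8

23.2000 - 11.8000i


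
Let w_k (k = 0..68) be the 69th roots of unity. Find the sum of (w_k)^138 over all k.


The roots are w_k = w^k with w = e^(2*pi*i/69), and (w^k)^138 = (w^138)^k.
So S = 1 + u + u^2 + ... + u^(68) with u = w^138.
138 = 2*69 + 0, so 138 is a multiple of 69 and u = (w^69)^2 = 1.
Every one of the 69 terms equals 1: S = 69

S = 69


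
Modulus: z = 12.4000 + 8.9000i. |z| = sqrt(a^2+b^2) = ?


|z| = sqrt(12.4^2 + 8.9^2) = sqrt(153.76 + 79.21) = sqrt(232.97) = 15.2634

|z| = 15.2634


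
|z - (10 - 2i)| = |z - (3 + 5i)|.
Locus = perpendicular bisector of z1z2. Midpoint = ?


Equal distances means the locus is the perpendicular bisector of z1 and z2.
Midpoint = ((10+3)/2, (-2+5)/2) = (6.5000, 1.5000)

Perpendicular bisector through (6.5000, 1.5000)


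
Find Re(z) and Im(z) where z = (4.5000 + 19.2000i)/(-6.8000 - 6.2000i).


Multiply by conjugate: (4.5000 + 19.2000i)(-6.8000 + 6.2000i) / ((-6.8)^2 + (-6.2)^2)
Numerator real = 4.5*(-6.8) + 19.2*(-6.2) = -149.64
Numerator imag = 19.2*(-6.8) - 4.5*(-6.2) = -102.66
Denominator = 84.68
Re(z) = -149.64/84.68 = -1.7671
Im(z) = -102.66/84.68 = -1.2123

Re(z) = -1.7671, Im(z) = -1.2123


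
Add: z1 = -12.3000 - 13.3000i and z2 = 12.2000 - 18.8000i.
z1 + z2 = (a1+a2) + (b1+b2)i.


Real: -12.3 + 12.2 = -0.1
Imag: -13.3 - 18.8 = -32.1

-0.1000 - 32.1000i


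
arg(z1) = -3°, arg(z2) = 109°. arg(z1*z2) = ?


arg(z1*z2) = -3° + 109° = 106°
Normalized to (-180°, 180°]: 106°

106°


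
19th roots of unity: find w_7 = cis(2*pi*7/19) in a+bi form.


Angle = 360*7/19 = 132.6316°
a = cos(132.6316°) = -0.6773
b = sin(132.6316°) = 0.7357

-0.6773 + 0.7357i


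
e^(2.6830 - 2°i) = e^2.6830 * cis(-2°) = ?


e^2.6830 = 14.6289
cos(-2°) = 0.99939
sin(-2°) = -0.0349
Real = 14.6289*0.99939 = 14.6200
Imag = 14.6289*(-0.0349) = -0.5105

14.6200 - 0.5105i


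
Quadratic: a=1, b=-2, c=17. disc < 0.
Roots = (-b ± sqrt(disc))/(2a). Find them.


disc = (-2)^2 - 4*1*17 = 4 - 68 = -64
sqrt(|disc|) = sqrt(64) = 8.0000
Real part = 2/(2*1) = 1.0000
Imag part = 8.0000/(2*1) = 4.0000

1.0000 ± 4.0000i


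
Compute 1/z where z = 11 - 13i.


|z|^2 = 121+169 = 290
1/z = (11 + 13i)/290

1/z = 0.0379 + 0.0448i


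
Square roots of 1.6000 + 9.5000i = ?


|z| = sqrt(2.56+90.25) = 9.6338
sqrt((|z|+a)/2) = sqrt((9.6338+1.6)/2) = sqrt(5.6169) = 2.3700
sqrt((|z|-a)/2) = sqrt((9.6338-1.6)/2) = sqrt(4.0169) = 2.0042

±(2.3700 + 2.0042i) i.e. 2.3700 + 2.0042i and -2.3700 - 2.0042i


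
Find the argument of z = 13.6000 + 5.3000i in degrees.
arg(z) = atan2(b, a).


Re = 13.6, Im = 5.3
arg = atan2(5.3, 13.6) = 21.2912 degrees

arg(z) = 21.2912 degrees


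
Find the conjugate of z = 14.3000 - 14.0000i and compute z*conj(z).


z_bar = 14.3000 + 14.0000i
z*z_bar = 14.3^2 + (-14)^2 = 204.49 + 196 = 400.49

z_bar = 14.3000 + 14.0000i, z*z_bar = 400.49


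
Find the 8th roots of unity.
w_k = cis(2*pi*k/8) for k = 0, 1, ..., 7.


The 8th roots of unity are cis(360k/8°) for k=0..7
Angle step = 360/8 = 45°
Primitive root: cis(45°)
Primitive root = 0.7071 + 0.7071i

8 roots at angles: 0°, 45°, 90°, 135°, 180°, 225°, 270°, 315°


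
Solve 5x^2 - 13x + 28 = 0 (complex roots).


disc = (-13)^2 - 4*5*28 = 169 - 560 = -391
sqrt(|disc|) = sqrt(391) = 19.7737
Real part = 13/(2*5) = 1.3000
Imag part = 19.7737/(2*5) = 1.9774

1.3000 ± 1.9774i


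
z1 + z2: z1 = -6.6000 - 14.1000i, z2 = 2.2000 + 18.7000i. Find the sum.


Real: -6.6 + 2.2 = -4.4
Imag: -14.1 + 18.7 = 4.6

-4.4000 + 4.6000i


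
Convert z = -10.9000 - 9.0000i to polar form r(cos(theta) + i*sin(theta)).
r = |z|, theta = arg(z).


r = sqrt(118.81+81) = sqrt(199.81) = 14.1354
theta = atan2(-9, -10.9) = -140.4539 degrees

r = 14.1354, theta = -140.4539 degrees


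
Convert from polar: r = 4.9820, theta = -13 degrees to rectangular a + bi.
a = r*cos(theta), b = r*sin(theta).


a = 4.9820*cos(-13°) = 4.9820*0.97437 = 4.8543
b = 4.9820*sin(-13°) = 4.9820*(-0.22495) = -1.1207

4.8543 - 1.1207i


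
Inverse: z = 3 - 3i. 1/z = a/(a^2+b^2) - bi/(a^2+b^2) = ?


|z|^2 = 9+9 = 18
1/z = (3 + 3i)/18

1/z = 0.1667 + 0.1667i


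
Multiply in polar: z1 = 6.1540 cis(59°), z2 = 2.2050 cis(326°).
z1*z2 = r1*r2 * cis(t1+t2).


r = 6.1540 * 2.2050 = 13.5696
theta = 59° + 326° = 385° = 25° (mod 360)

13.5696 cis(25°)


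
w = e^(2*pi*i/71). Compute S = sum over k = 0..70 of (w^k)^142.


The roots are w_k = w^k with w = e^(2*pi*i/71), and (w^k)^142 = (w^142)^k.
So S = 1 + u + u^2 + ... + u^(70) with u = w^142.
142 = 2*71 + 0, so 142 is a multiple of 71 and u = (w^71)^2 = 1.
Every one of the 71 terms equals 1: S = 71

S = 71


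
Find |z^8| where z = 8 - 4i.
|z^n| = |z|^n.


|z| = sqrt(64+16) = sqrt(80) = 8.9443
|z^8| = |z|^8 = (sqrt(80))^8 = 80^4 = 40960000

|z^8| = 40960000


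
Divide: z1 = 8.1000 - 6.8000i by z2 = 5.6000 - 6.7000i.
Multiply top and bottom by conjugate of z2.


Conjugate of z2 = 5.6000 + 6.7000i
Numerator: (8.1000 - 6.8000i)(5.6000 + 6.7000i) = 90.9200 + 16.1900i
Denominator: 5.6^2 + (-6.7)^2 = 76.25
Result = (90.9200 + 16.1900i)/76.25

1.1924 + 0.2123i


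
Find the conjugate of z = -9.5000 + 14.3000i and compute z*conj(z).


z_bar = -9.5000 - 14.3000i
z*z_bar = (-9.5)^2 + 14.3^2 = 90.25 + 204.49 = 294.74

z_bar = -9.5000 - 14.3000i, z*z_bar = 294.74


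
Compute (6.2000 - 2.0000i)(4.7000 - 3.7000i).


Real = 6.2*4.7 - (-2)*(-3.7) = 29.14 - 7.4 = 21.74
Imag = 6.2*(-3.7) + 4.7*(-2) = -22.94 - (9.4) = -32.34

21.7400 - 32.3400i


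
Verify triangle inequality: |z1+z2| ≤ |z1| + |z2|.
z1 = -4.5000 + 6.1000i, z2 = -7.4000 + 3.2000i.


|z1| = sqrt((-4.5)^2 + 6.1^2) = sqrt(57.46) = 7.5802
|z2| = sqrt((-7.4)^2 + 3.2^2) = sqrt(65) = 8.0623
z1+z2 = -11.9000 + 9.3000i
|z1+z2| = sqrt(228.1) = 15.1030
|z1|+|z2| = 7.5802 + 8.0623 = 15.6425

|z1+z2| = 15.1030 ≤ |z1|+|z2| = 15.6425 (verified)
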